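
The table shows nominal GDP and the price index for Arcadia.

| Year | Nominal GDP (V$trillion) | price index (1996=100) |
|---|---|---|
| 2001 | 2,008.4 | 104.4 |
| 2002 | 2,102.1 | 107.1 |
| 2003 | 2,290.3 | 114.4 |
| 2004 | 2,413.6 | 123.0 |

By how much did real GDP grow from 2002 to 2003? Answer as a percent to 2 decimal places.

2.00%

Real GDP 2002 = 2102.1/1.071 = 1962.75.
Real GDP 2003 = 2290.3/1.144 = 2002.01.
Change = 2002.01/1962.75 − 1 = 0.0200.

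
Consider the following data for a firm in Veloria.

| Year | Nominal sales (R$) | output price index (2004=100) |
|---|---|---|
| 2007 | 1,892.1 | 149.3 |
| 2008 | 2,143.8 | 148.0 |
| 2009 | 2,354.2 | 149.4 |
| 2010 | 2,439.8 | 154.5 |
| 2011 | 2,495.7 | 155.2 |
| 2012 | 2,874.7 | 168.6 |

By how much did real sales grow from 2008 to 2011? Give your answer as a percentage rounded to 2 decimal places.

11.01%

Real sales 2008 = 2143.8/1.480 = 1448.51.
Real sales 2011 = 2495.7/1.552 = 1608.05.
Change = 1608.05/1448.51 − 1 = 0.1101.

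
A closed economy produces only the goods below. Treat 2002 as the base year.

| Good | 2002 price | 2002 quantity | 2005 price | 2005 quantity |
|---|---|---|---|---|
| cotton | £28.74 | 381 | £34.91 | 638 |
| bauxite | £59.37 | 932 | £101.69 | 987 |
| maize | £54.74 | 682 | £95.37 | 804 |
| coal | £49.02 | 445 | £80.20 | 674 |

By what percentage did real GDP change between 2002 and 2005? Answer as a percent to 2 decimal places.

22.77%

Real GDP 2002 = Nominal GDP 2002 = 28.74·381 + 59.37·932 + 54.74·682 + 49.02·445 = 125429.36.
Real GDP 2005 (at 2002 prices) = 28.74·638 + 59.37·987 + 54.74·804 + 49.02·674 = 153984.75.
Real growth = 153984.75/125429.36 − 1 = 0.2277.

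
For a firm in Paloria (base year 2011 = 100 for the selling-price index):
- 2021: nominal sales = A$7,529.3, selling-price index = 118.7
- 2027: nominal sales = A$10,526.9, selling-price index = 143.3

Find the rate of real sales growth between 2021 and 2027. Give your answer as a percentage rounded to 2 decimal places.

Deflate each year: 2021 → 7529.3/1.187 = 6343.13; 2027 → 10526.9/1.433 = 7346.06.
So real sales changed by 7346.06/6343.13 − 1 = 0.1581, i.e. 15.81%.

15.81%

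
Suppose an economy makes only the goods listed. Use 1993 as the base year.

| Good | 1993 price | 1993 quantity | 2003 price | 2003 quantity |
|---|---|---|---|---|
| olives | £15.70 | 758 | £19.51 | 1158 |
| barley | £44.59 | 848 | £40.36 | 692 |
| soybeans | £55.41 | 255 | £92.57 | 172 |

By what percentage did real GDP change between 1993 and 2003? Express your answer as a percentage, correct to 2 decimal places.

Real GDP 1993 = Nominal GDP 1993 = 15.70·758 + 44.59·848 + 55.41·255 = 63842.47.
Real GDP 2003 (at 1993 prices) = 15.70·1158 + 44.59·692 + 55.41·172 = 58567.40.
Real growth = 58567.40/63842.47 − 1 = -0.0826.

-8.26%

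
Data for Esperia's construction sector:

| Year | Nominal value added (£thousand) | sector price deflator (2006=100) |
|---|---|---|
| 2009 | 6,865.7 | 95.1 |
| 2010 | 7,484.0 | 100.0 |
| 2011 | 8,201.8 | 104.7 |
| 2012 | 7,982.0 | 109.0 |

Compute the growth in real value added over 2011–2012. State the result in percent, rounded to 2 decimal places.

Real value added 2011 = 8201.8/1.047 = 7833.62.
Real value added 2012 = 7982.0/1.090 = 7322.94.
Change = 7322.94/7833.62 − 1 = -0.0652.

-6.52%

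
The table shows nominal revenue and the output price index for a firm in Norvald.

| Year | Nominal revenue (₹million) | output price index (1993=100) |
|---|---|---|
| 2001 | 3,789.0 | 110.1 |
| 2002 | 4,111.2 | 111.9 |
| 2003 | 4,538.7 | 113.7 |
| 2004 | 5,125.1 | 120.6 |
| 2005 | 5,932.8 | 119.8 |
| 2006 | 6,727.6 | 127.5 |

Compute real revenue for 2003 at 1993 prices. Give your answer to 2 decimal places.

Real revenue 2003 = 4538.7 / 1.137 = 3991.82.

₹3,991.82 million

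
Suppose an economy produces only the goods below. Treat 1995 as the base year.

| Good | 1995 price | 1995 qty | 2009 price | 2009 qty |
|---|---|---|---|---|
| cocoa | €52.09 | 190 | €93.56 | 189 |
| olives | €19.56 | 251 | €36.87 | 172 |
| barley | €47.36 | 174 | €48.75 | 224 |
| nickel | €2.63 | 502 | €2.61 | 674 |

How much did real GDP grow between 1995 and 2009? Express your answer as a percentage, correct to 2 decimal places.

5.02%

Real GDP 1995 = Nominal GDP 1995 = 52.09·190 + 19.56·251 + 47.36·174 + 2.63·502 = 24367.56.
Real GDP 2009 (at 1995 prices) = 52.09·189 + 19.56·172 + 47.36·224 + 2.63·674 = 25590.59.
Real growth = 25590.59/24367.56 − 1 = 0.0502.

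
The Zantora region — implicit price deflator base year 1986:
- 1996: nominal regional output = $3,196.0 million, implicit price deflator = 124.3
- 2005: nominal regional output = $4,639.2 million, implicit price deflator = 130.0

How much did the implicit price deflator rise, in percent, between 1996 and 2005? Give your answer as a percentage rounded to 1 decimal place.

Price-level change = 130.0 / 124.3 − 1 = 0.0459.

4.6%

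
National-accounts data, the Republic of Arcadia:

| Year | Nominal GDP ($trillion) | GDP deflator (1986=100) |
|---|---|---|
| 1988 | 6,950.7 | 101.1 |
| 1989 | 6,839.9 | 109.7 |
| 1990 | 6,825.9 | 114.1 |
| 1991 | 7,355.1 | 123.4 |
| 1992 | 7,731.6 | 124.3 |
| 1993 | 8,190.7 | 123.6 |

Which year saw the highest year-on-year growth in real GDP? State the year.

1993

1989: real = 6839.9/1.097 = 6235.10; growth vs 1988 (6875.07) = -9.31%.
1990: real = 6825.9/1.141 = 5982.38; growth vs 1989 (6235.10) = -4.05%.
1991: real = 7355.1/1.234 = 5960.37; growth vs 1990 (5982.38) = -0.37%.
1992: real = 7731.6/1.243 = 6220.11; growth vs 1991 (5960.37) = 4.36%.
1993: real = 8190.7/1.236 = 6626.78; growth vs 1992 (6220.11) = 6.54%.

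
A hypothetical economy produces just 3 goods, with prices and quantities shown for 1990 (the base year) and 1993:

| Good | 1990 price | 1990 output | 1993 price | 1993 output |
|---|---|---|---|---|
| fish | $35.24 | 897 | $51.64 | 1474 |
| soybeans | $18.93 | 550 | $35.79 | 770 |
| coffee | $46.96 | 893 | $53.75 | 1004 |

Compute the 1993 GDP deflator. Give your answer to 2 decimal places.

Nominal GDP 1993 = 51.64·1474 + 35.79·770 + 53.75·1004 = 157640.66.
Real GDP 1993 (at 1990 prices) = 35.24·1474 + 18.93·770 + 46.96·1004 = 113667.70.
Deflator = Nominal/Real × 100 = 157640.66/113667.70 × 100 = 138.686.

138.69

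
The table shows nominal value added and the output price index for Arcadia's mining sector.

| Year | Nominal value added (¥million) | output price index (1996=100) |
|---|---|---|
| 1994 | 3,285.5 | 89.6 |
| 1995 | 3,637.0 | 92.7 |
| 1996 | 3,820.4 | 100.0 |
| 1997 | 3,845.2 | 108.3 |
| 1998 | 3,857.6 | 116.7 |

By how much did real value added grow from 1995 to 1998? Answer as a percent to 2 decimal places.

-15.75%

Real value added 1995 = 3637.0/0.927 = 3923.41.
Real value added 1998 = 3857.6/1.167 = 3305.57.
Change = 3305.57/3923.41 − 1 = -0.1575.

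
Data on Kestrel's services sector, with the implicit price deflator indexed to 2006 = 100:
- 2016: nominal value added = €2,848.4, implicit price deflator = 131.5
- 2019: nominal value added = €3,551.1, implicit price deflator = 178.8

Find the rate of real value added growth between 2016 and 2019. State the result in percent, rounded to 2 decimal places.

-8.31%

Deflate each year: 2016 → 2848.4/1.315 = 2166.08; 2019 → 3551.1/1.788 = 1986.07.
So real value added changed by 1986.07/2166.08 − 1 = -0.0831, i.e. -8.31%.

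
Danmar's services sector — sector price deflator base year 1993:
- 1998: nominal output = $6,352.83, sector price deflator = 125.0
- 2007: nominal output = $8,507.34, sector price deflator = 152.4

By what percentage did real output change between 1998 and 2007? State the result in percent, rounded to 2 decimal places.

Deflate each year: 1998 → 6352.83/1.250 = 5082.26; 2007 → 8507.34/1.524 = 5582.24.
So real output changed by 5582.24/5082.26 − 1 = 0.0984, i.e. 9.84%.

9.84%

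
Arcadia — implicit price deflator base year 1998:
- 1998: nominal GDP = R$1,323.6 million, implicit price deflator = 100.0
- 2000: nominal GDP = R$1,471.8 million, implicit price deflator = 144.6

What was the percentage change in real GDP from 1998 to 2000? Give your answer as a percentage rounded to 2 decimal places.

-23.10%

Real GDP 1998 = 1323.6 / 1.000 = 1323.60.
Real GDP 2000 = 1471.8 / 1.446 = 1017.84.
Real growth = 1017.84 / 1323.60 − 1 = -0.2310.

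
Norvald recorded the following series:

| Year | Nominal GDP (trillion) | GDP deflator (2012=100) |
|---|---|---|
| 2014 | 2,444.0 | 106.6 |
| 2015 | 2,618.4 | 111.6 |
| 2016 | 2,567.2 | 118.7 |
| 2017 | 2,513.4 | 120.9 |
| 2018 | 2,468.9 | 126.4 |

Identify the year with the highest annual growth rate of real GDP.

2015

2015: real = 2618.4/1.116 = 2346.24; growth vs 2014 (2292.68) = 2.34%.
2016: real = 2567.2/1.187 = 2162.76; growth vs 2015 (2346.24) = -7.82%.
2017: real = 2513.4/1.209 = 2078.91; growth vs 2016 (2162.76) = -3.88%.
2018: real = 2468.9/1.264 = 1953.24; growth vs 2017 (2078.91) = -6.04%.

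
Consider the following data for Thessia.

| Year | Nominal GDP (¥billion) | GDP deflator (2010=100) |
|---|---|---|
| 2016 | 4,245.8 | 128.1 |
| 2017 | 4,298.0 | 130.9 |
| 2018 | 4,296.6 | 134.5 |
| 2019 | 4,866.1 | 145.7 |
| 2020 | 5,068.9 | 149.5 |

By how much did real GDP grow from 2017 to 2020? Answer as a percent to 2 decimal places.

3.26%

Real GDP 2017 = 4298.0/1.309 = 3283.42.
Real GDP 2020 = 5068.9/1.495 = 3390.57.
Change = 3390.57/3283.42 − 1 = 0.0326.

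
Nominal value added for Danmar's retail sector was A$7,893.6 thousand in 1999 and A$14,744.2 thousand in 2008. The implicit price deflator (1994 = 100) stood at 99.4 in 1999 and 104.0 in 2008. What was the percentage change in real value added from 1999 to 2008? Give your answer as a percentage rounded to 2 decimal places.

Deflate each year: 1999 → 7893.6/0.994 = 7941.25; 2008 → 14744.2/1.040 = 14177.12.
So real value added changed by 14177.12/7941.25 − 1 = 0.7853, i.e. 78.53%.

78.53%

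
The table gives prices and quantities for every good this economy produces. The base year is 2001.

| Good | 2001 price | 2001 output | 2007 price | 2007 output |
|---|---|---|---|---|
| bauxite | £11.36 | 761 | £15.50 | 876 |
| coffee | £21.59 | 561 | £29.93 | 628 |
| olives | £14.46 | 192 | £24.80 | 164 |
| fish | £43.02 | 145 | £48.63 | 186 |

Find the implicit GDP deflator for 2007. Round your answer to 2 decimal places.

134.25

Nominal GDP 2007 = 15.50·876 + 29.93·628 + 24.80·164 + 48.63·186 = 45486.42.
Real GDP 2007 (at 2001 prices) = 11.36·876 + 21.59·628 + 14.46·164 + 43.02·186 = 33883.04.
Deflator = Nominal/Real × 100 = 45486.42/33883.04 × 100 = 134.245.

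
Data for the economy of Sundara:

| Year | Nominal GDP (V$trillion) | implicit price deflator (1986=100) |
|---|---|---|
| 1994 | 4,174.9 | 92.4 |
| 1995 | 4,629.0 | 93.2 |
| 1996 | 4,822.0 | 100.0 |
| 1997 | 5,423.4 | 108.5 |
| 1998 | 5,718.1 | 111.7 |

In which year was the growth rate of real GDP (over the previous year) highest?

1995

1995: real = 4629.0/0.932 = 4966.74; growth vs 1994 (4518.29) = 9.93%.
1996: real = 4822.0/1.000 = 4822.00; growth vs 1995 (4966.74) = -2.91%.
1997: real = 5423.4/1.085 = 4998.53; growth vs 1996 (4822.00) = 3.66%.
1998: real = 5718.1/1.117 = 5119.16; growth vs 1997 (4998.53) = 2.41%.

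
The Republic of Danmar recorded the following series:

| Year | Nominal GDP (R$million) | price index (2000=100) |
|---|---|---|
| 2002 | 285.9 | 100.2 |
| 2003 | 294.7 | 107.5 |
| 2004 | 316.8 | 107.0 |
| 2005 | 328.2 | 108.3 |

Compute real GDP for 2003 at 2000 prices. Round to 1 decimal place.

Real GDP 2003 = 294.7 / 1.075 = 274.14.

R$274.1 million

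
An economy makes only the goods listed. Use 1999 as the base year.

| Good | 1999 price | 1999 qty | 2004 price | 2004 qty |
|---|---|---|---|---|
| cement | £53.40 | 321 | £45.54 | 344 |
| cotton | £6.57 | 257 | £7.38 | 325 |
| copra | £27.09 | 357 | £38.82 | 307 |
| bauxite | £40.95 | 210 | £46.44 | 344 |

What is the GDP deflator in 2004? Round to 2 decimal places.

Nominal GDP 2004 = 45.54·344 + 7.38·325 + 38.82·307 + 46.44·344 = 45957.36.
Real GDP 2004 (at 1999 prices) = 53.40·344 + 6.57·325 + 27.09·307 + 40.95·344 = 42908.28.
Deflator = Nominal/Real × 100 = 45957.36/42908.28 × 100 = 107.106.

107.11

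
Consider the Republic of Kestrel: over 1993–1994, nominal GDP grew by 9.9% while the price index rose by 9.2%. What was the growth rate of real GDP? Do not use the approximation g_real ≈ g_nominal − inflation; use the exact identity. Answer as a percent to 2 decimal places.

(1 + g_nom) = (1 + g_real)(1 + π), so g_real = 1.0990 / 1.0920 − 1 = 0.00641.

0.64%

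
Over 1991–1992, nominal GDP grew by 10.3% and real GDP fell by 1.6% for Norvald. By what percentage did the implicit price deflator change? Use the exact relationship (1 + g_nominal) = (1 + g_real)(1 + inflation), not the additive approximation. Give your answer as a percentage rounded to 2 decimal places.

(1 + g_nom) = (1 + g_real)(1 + π), so π = 1.1030 / 0.9840 − 1 = 0.12093.

12.09%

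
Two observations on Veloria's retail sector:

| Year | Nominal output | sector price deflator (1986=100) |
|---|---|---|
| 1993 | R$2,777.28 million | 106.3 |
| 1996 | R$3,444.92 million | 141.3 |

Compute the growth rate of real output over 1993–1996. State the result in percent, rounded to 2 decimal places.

Deflate each year: 1993 → 2777.28/1.063 = 2612.68; 1996 → 3444.92/1.413 = 2438.02.
So real output changed by 2438.02/2612.68 − 1 = -0.0669, i.e. -6.69%.

-6.69%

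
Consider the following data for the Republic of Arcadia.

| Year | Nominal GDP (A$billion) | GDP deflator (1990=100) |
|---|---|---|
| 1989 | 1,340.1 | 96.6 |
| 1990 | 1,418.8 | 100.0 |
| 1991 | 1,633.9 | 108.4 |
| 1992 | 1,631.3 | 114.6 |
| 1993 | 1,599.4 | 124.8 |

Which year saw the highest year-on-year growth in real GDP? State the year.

1991

1990: real = 1418.8/1.000 = 1418.80; growth vs 1989 (1387.27) = 2.27%.
1991: real = 1633.9/1.084 = 1507.29; growth vs 1990 (1418.80) = 6.24%.
1992: real = 1631.3/1.146 = 1423.47; growth vs 1991 (1507.29) = -5.56%.
1993: real = 1599.4/1.248 = 1281.57; growth vs 1992 (1423.47) = -9.97%.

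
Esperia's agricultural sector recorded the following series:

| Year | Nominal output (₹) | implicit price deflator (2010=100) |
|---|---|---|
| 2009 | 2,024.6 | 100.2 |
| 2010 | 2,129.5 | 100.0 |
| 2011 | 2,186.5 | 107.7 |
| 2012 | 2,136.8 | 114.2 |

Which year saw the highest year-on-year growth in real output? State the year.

2010

2010: real = 2129.5/1.000 = 2129.50; growth vs 2009 (2020.56) = 5.39%.
2011: real = 2186.5/1.077 = 2030.18; growth vs 2010 (2129.50) = -4.66%.
2012: real = 2136.8/1.142 = 1871.10; growth vs 2011 (2030.18) = -7.84%.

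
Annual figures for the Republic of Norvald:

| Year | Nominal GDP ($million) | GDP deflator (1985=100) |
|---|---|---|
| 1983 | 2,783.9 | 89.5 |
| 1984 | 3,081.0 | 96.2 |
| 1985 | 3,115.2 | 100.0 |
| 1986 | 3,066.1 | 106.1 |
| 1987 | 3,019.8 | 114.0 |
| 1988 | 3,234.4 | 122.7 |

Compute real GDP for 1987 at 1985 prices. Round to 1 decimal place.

$2,648.9 million

Real GDP 1987 = 3019.8 / 1.140 = 2648.95.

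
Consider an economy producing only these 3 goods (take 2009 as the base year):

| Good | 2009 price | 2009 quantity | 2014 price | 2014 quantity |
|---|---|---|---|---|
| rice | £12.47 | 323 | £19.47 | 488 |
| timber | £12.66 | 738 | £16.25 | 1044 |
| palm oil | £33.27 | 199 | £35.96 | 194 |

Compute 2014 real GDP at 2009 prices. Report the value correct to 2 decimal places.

Real GDP 2014 = Σ (p_2009 × q_2014) = 12.47·488 + 12.66·1044 + 33.27·194 = 25756.78.

£25756.78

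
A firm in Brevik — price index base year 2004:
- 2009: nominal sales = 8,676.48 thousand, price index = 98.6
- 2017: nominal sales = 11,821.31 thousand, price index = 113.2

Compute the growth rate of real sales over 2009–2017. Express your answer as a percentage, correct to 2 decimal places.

18.67%

Real sales 2009 = 8676.48 / 0.986 = 8799.68.
Real sales 2017 = 11821.31 / 1.132 = 10442.85.
Real growth = 10442.85 / 8799.68 − 1 = 0.1867.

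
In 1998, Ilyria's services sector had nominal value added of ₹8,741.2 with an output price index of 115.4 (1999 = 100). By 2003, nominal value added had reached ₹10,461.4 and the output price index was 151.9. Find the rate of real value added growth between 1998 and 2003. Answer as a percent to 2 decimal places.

Deflate each year: 1998 → 8741.2/1.154 = 7574.70; 2003 → 10461.4/1.519 = 6887.03.
So real value added changed by 6887.03/7574.70 − 1 = -0.0908, i.e. -9.08%.

-9.08%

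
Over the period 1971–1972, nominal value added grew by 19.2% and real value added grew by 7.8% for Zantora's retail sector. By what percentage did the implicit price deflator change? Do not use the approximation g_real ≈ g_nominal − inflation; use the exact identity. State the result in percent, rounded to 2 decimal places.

10.58%

(1 + g_nom) = (1 + g_real)(1 + π), so π = 1.1920 / 1.0780 − 1 = 0.10575.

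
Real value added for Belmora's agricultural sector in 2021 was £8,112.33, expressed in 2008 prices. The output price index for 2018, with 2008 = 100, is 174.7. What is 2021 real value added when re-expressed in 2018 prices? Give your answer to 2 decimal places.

Real value added in 2018 prices = Real value added in 2008 prices × (P_2018/P_2008) = 8112.33 × 1.747 = 14172.24.

£14,172.24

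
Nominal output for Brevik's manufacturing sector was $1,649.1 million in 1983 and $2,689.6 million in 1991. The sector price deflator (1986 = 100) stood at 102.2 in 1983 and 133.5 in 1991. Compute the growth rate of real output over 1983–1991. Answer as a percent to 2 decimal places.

24.86%

Deflate each year: 1983 → 1649.1/1.022 = 1613.60; 1991 → 2689.6/1.335 = 2014.68.
So real output changed by 2014.68/1613.60 − 1 = 0.2486, i.e. 24.86%.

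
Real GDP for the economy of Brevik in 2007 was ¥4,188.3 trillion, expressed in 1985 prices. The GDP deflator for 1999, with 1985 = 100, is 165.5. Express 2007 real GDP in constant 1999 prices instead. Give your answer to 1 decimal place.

Real GDP in 1999 prices = Real GDP in 1985 prices × (P_1999/P_1985) = 4188.3 × 1.655 = 6931.64.

¥6,931.6 trillion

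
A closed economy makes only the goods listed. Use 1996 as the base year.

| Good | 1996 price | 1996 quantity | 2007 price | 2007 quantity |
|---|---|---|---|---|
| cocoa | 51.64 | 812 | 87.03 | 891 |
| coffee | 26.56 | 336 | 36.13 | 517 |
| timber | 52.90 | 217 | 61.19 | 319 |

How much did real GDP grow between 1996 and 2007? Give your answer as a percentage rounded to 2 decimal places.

22.91%

Real GDP 1996 = Nominal GDP 1996 = 51.64·812 + 26.56·336 + 52.90·217 = 62335.14.
Real GDP 2007 (at 1996 prices) = 51.64·891 + 26.56·517 + 52.90·319 = 76617.86.
Real growth = 76617.86/62335.14 − 1 = 0.2291.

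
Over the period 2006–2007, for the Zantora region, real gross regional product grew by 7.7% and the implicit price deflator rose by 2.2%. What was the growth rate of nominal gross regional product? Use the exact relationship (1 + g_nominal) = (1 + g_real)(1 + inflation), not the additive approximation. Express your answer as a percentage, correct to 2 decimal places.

10.07%

(1 + g_nom) = (1 + g_real)(1 + π) = 1.0770 × 1.0220 = 1.10069.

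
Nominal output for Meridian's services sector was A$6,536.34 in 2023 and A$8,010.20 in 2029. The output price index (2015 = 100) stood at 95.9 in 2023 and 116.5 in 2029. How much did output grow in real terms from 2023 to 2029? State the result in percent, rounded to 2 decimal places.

Real output 2023 = 6536.34 / 0.959 = 6815.79.
Real output 2029 = 8010.20 / 1.165 = 6875.71.
Real growth = 6875.71 / 6815.79 − 1 = 0.0088.

0.88%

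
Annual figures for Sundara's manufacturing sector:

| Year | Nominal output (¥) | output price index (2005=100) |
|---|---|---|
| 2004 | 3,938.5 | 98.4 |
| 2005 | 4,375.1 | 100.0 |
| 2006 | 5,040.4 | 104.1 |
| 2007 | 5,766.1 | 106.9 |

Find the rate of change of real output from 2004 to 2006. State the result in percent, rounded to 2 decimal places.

20.97%

Real output 2004 = 3938.5/0.984 = 4002.54.
Real output 2006 = 5040.4/1.041 = 4841.88.
Change = 4841.88/4002.54 − 1 = 0.2097.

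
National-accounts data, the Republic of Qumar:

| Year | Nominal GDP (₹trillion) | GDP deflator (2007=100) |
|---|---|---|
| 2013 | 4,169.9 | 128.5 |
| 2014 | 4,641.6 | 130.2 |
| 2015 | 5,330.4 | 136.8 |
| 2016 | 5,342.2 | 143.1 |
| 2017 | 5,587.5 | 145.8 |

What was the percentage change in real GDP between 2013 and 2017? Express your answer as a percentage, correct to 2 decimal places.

18.10%

Real GDP 2013 = 4169.9/1.285 = 3245.06.
Real GDP 2017 = 5587.5/1.458 = 3832.30.
Change = 3832.30/3245.06 − 1 = 0.1810.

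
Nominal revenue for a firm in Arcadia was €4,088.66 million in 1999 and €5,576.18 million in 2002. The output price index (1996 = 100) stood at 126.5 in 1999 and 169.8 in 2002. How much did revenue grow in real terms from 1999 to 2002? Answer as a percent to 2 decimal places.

1.60%

Deflate each year: 1999 → 4088.66/1.265 = 3232.14; 2002 → 5576.18/1.698 = 3283.97.
So real revenue changed by 3283.97/3232.14 − 1 = 0.0160, i.e. 1.60%.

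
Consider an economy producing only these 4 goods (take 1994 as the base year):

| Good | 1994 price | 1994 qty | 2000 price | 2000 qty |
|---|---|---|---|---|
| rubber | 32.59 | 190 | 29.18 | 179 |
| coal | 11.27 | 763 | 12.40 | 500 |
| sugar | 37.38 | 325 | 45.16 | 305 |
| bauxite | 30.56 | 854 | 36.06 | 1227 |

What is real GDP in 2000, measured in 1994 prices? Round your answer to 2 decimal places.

60366.63

Real GDP 2000 = Σ (p_1994 × q_2000) = 32.59·179 + 11.27·500 + 37.38·305 + 30.56·1227 = 60366.63.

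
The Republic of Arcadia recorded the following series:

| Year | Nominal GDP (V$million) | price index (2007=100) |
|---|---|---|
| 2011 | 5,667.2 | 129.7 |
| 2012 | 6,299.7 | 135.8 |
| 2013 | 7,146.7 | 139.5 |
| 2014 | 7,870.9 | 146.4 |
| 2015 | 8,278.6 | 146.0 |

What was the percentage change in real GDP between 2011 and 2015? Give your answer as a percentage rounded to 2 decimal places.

Real GDP 2011 = 5667.2/1.297 = 4369.47.
Real GDP 2015 = 8278.6/1.460 = 5670.27.
Change = 5670.27/4369.47 − 1 = 0.2977.

29.77%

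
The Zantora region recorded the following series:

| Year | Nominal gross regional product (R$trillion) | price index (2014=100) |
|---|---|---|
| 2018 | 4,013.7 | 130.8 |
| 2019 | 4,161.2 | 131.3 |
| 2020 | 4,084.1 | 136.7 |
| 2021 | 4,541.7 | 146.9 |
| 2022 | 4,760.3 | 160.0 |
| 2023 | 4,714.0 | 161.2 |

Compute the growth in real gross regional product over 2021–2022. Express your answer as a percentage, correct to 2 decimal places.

-3.77%

Real gross regional product 2021 = 4541.7/1.469 = 3091.70.
Real gross regional product 2022 = 4760.3/1.600 = 2975.19.
Change = 2975.19/3091.70 − 1 = -0.0377.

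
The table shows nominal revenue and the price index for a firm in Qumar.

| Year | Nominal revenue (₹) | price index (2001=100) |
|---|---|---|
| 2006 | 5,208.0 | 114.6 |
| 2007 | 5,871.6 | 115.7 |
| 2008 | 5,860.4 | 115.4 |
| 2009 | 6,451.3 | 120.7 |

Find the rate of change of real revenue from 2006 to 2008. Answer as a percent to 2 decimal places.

Real revenue 2006 = 5208.0/1.146 = 4544.50.
Real revenue 2008 = 5860.4/1.154 = 5078.34.
Change = 5078.34/4544.50 − 1 = 0.1175.

11.75%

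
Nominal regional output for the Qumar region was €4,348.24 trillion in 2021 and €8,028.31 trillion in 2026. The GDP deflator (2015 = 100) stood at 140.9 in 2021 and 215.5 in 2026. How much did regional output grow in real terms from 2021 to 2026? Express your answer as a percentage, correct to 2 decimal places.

Real regional output 2021 = 4348.24 / 1.409 = 3086.05.
Real regional output 2026 = 8028.31 / 2.155 = 3725.43.
Real growth = 3725.43 / 3086.05 − 1 = 0.2072.

20.72%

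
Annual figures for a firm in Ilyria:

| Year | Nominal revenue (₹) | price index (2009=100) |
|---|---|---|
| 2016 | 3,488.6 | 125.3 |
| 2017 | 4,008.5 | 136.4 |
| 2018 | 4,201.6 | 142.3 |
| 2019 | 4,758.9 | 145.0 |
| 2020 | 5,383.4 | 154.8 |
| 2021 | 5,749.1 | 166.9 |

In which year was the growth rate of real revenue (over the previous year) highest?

2019

2017: real = 4008.5/1.364 = 2938.78; growth vs 2016 (2784.20) = 5.55%.
2018: real = 4201.6/1.423 = 2952.64; growth vs 2017 (2938.78) = 0.47%.
2019: real = 4758.9/1.450 = 3282.00; growth vs 2018 (2952.64) = 11.15%.
2020: real = 5383.4/1.548 = 3477.65; growth vs 2019 (3282.00) = 5.96%.
2021: real = 5749.1/1.669 = 3444.64; growth vs 2020 (3477.65) = -0.95%.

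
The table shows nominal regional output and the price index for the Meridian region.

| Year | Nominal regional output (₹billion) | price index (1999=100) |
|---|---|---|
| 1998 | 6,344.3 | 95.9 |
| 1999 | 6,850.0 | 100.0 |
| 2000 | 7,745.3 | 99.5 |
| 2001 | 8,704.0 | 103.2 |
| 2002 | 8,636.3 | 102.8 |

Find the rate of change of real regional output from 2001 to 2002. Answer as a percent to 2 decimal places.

-0.39%

Real regional output 2001 = 8704.0/1.032 = 8434.11.
Real regional output 2002 = 8636.3/1.028 = 8401.07.
Change = 8401.07/8434.11 − 1 = -0.0039.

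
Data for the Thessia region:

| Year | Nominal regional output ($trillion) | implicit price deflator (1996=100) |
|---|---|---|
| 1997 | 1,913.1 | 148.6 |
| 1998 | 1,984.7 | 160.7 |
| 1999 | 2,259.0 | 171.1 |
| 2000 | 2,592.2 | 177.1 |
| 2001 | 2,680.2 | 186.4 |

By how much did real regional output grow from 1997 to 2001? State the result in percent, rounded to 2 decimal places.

11.69%

Real regional output 1997 = 1913.1/1.486 = 1287.42.
Real regional output 2001 = 2680.2/1.864 = 1437.88.
Change = 1437.88/1287.42 − 1 = 0.1169.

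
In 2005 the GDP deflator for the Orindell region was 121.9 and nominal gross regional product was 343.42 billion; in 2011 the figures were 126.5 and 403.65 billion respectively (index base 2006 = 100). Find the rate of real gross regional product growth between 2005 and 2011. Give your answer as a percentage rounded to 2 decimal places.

Real gross regional product 2005 = 343.42 / 1.219 = 281.72.
Real gross regional product 2011 = 403.65 / 1.265 = 319.09.
Real growth = 319.09 / 281.72 − 1 = 0.1326.

13.26%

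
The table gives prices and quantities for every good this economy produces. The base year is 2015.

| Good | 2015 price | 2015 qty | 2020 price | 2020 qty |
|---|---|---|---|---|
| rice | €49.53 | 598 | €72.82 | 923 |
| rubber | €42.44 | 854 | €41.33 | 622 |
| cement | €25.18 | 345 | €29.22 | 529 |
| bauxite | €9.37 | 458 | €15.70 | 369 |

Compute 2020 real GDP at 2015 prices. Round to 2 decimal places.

€88891.62

Real GDP 2020 = Σ (p_2015 × q_2020) = 49.53·923 + 42.44·622 + 25.18·529 + 9.37·369 = 88891.62.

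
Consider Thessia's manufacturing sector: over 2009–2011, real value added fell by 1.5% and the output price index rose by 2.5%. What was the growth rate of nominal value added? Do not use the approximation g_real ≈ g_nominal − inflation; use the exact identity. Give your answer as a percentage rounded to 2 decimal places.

(1 + g_nom) = (1 + g_real)(1 + π) = 0.9850 × 1.0250 = 1.00963.

0.96%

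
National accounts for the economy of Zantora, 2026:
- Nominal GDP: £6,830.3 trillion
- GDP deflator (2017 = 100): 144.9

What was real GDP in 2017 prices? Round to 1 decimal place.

£4,713.8 trillion

Real GDP = Nominal / (GDP deflator/100) = 6830.3 / 1.449 = 4713.80.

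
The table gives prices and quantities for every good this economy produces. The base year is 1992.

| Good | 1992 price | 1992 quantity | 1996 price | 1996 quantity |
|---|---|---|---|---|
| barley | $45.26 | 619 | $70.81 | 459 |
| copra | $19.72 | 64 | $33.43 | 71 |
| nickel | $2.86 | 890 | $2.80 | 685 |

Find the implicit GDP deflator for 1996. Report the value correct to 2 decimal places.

Nominal GDP 1996 = 70.81·459 + 33.43·71 + 2.80·685 = 36793.32.
Real GDP 1996 (at 1992 prices) = 45.26·459 + 19.72·71 + 2.86·685 = 24133.56.
Deflator = Nominal/Real × 100 = 36793.32/24133.56 × 100 = 152.457.

152.46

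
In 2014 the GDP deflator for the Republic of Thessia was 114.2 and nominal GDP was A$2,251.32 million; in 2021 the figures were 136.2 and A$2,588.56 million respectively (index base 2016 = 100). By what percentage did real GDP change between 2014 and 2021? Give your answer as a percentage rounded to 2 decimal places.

-3.59%

Real GDP 2014 = 2251.32 / 1.142 = 1971.38.
Real GDP 2021 = 2588.56 / 1.362 = 1900.56.
Real growth = 1900.56 / 1971.38 − 1 = -0.0359.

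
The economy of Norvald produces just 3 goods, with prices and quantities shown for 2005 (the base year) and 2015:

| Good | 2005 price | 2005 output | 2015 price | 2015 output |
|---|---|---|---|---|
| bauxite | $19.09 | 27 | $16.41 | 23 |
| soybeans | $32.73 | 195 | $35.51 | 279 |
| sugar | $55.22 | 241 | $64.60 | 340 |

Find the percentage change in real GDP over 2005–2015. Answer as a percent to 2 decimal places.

40.28%

Real GDP 2005 = Nominal GDP 2005 = 19.09·27 + 32.73·195 + 55.22·241 = 20205.80.
Real GDP 2015 (at 2005 prices) = 19.09·23 + 32.73·279 + 55.22·340 = 28345.54.
Real growth = 28345.54/20205.80 − 1 = 0.4028.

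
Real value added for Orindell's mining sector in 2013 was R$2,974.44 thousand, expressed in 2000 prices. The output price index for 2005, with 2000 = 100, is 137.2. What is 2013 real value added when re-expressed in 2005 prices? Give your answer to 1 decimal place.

Real value added in 2005 prices = Real value added in 2000 prices × (P_2005/P_2000) = 2974.44 × 1.372 = 4080.93.

R$4,080.9 thousand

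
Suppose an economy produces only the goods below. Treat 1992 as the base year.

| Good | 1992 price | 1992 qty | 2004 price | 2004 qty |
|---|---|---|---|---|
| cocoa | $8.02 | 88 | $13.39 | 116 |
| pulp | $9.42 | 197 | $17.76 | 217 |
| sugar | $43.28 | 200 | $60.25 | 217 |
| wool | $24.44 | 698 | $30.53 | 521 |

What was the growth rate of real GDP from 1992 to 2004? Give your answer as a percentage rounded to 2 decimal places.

Real GDP 1992 = Nominal GDP 1992 = 8.02·88 + 9.42·197 + 43.28·200 + 24.44·698 = 28276.62.
Real GDP 2004 (at 1992 prices) = 8.02·116 + 9.42·217 + 43.28·217 + 24.44·521 = 25099.46.
Real growth = 25099.46/28276.62 − 1 = -0.1124.

-11.24%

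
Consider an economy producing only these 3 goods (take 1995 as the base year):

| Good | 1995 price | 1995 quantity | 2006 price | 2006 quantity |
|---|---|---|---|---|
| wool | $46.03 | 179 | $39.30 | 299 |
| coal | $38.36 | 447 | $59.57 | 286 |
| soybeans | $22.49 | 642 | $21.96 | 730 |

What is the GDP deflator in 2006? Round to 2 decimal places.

Nominal GDP 2006 = 39.30·299 + 59.57·286 + 21.96·730 = 44818.52.
Real GDP 2006 (at 1995 prices) = 46.03·299 + 38.36·286 + 22.49·730 = 41151.63.
Deflator = Nominal/Real × 100 = 44818.52/41151.63 × 100 = 108.911.

108.91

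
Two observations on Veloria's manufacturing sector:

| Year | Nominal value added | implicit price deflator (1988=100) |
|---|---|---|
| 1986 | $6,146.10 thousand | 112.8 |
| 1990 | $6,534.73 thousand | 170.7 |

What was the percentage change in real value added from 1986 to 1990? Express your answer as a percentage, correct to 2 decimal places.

Deflate each year: 1986 → 6146.10/1.128 = 5448.67; 1990 → 6534.73/1.707 = 3828.20.
So real value added changed by 3828.20/5448.67 − 1 = -0.2974, i.e. -29.74%.

-29.74%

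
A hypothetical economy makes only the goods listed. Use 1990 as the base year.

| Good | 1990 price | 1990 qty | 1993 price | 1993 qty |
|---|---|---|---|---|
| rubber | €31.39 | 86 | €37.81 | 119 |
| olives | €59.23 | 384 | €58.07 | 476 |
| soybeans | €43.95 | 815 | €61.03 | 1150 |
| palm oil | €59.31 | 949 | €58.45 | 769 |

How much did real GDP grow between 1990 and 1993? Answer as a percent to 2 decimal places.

8.96%

Real GDP 1990 = Nominal GDP 1990 = 31.39·86 + 59.23·384 + 43.95·815 + 59.31·949 = 117548.30.
Real GDP 1993 (at 1990 prices) = 31.39·119 + 59.23·476 + 43.95·1150 + 59.31·769 = 128080.78.
Real growth = 128080.78/117548.30 − 1 = 0.0896.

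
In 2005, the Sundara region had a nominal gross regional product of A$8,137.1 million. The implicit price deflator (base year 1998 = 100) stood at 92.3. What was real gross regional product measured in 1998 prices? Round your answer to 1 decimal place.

Real gross regional product = Nominal / (implicit price deflator/100) = 8137.1 / 0.923 = 8815.93.

A$8,815.9 million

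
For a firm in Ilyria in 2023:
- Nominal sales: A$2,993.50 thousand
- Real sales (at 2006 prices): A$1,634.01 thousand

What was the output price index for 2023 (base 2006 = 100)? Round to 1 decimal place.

183.2

output price index = (Nominal / Real) × 100 = 2993.50 / 1634.01 × 100 = 183.20.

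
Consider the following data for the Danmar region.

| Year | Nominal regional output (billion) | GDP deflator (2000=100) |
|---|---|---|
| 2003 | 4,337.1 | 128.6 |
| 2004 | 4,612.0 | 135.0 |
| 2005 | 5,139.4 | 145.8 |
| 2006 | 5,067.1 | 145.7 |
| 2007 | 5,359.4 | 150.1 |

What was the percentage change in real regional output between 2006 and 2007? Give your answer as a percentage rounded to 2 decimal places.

2.67%

Real regional output 2006 = 5067.1/1.457 = 3477.76.
Real regional output 2007 = 5359.4/1.501 = 3570.55.
Change = 3570.55/3477.76 − 1 = 0.0267.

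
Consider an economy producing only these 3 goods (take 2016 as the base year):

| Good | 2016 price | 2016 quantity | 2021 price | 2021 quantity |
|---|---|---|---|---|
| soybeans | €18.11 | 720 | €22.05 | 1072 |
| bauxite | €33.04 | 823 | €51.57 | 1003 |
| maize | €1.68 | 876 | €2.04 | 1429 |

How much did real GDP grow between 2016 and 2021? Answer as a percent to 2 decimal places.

Real GDP 2016 = Nominal GDP 2016 = 18.11·720 + 33.04·823 + 1.68·876 = 41702.80.
Real GDP 2021 (at 2016 prices) = 18.11·1072 + 33.04·1003 + 1.68·1429 = 54953.76.
Real growth = 54953.76/41702.80 − 1 = 0.3177.

31.77%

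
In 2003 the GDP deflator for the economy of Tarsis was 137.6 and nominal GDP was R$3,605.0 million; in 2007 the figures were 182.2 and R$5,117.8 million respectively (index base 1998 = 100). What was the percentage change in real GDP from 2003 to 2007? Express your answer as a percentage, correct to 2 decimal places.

Real GDP 2003 = 3605.0 / 1.376 = 2619.91.
Real GDP 2007 = 5117.8 / 1.822 = 2808.89.
Real growth = 2808.89 / 2619.91 − 1 = 0.0721.

7.21%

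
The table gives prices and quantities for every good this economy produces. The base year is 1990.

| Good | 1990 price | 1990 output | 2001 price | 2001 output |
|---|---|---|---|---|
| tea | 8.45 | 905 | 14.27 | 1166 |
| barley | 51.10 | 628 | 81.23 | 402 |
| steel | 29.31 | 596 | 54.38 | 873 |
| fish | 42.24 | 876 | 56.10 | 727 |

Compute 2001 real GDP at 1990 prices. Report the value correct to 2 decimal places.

Real GDP 2001 = Σ (p_1990 × q_2001) = 8.45·1166 + 51.10·402 + 29.31·873 + 42.24·727 = 86691.01.

86691.01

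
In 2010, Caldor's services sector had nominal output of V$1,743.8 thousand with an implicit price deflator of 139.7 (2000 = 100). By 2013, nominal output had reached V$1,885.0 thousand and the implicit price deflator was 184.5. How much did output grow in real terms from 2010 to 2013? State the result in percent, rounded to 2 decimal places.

Deflate each year: 2010 → 1743.8/1.397 = 1248.25; 2013 → 1885.0/1.845 = 1021.68.
So real output changed by 1021.68/1248.25 − 1 = -0.1815, i.e. -18.15%.

-18.15%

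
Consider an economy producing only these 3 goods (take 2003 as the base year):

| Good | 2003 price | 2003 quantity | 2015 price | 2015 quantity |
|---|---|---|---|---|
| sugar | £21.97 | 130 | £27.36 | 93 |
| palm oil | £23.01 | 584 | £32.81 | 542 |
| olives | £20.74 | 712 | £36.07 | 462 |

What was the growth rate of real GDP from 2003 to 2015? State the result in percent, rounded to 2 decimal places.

-22.42%

Real GDP 2003 = Nominal GDP 2003 = 21.97·130 + 23.01·584 + 20.74·712 = 31060.82.
Real GDP 2015 (at 2003 prices) = 21.97·93 + 23.01·542 + 20.74·462 = 24096.51.
Real growth = 24096.51/31060.82 − 1 = -0.2242.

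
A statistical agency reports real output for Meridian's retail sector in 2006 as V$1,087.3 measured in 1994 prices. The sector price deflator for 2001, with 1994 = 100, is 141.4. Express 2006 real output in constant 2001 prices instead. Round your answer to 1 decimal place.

Real output in 2001 prices = Real output in 1994 prices × (P_2001/P_1994) = 1087.3 × 1.414 = 1537.44.

V$1,537.4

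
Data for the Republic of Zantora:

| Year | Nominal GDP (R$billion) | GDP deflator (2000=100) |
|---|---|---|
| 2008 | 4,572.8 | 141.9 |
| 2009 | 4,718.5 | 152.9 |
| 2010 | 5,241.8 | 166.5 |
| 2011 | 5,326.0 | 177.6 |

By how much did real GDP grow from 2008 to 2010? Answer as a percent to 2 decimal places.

Real GDP 2008 = 4572.8/1.419 = 3222.55.
Real GDP 2010 = 5241.8/1.665 = 3148.23.
Change = 3148.23/3222.55 − 1 = -0.0231.

-2.31%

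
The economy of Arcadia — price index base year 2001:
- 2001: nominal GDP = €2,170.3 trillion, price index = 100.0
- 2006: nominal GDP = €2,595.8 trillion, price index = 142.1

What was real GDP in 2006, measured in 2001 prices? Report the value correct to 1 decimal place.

€1,826.7 trillion

Real GDP = Nominal / (price index/100) = 2595.8 / 1.421 = 1826.74.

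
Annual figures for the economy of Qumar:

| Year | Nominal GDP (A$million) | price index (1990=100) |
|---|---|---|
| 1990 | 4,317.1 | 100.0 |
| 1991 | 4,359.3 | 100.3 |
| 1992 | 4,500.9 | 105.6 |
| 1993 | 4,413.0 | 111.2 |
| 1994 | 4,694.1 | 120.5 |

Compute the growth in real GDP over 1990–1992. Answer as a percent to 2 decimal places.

Real GDP 1990 = 4317.1/1.000 = 4317.10.
Real GDP 1992 = 4500.9/1.056 = 4262.22.
Change = 4262.22/4317.10 − 1 = -0.0127.

-1.27%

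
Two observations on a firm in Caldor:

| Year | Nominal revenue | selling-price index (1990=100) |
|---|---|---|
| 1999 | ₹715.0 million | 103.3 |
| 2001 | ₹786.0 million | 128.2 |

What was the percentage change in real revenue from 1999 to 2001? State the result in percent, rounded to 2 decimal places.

-11.42%

Deflate each year: 1999 → 715.0/1.033 = 692.16; 2001 → 786.0/1.282 = 613.10.
So real revenue changed by 613.10/692.16 − 1 = -0.1142, i.e. -11.42%.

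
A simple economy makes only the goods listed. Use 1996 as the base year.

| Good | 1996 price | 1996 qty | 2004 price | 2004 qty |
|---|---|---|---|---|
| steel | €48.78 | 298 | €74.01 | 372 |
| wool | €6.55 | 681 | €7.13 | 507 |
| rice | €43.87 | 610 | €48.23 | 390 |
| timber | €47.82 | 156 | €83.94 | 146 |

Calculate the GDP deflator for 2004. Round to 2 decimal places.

136.55

Nominal GDP 2004 = 74.01·372 + 7.13·507 + 48.23·390 + 83.94·146 = 62211.57.
Real GDP 2004 (at 1996 prices) = 48.78·372 + 6.55·507 + 43.87·390 + 47.82·146 = 45558.03.
Deflator = Nominal/Real × 100 = 62211.57/45558.03 × 100 = 136.555.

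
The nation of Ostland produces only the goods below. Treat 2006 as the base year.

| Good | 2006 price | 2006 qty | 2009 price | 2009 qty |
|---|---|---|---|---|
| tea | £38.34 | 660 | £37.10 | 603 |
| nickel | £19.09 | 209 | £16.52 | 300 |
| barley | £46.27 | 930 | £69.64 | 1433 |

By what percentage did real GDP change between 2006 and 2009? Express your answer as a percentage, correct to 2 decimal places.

31.56%

Real GDP 2006 = Nominal GDP 2006 = 38.34·660 + 19.09·209 + 46.27·930 = 72325.31.
Real GDP 2009 (at 2006 prices) = 38.34·603 + 19.09·300 + 46.27·1433 = 95150.93.
Real growth = 95150.93/72325.31 − 1 = 0.3156.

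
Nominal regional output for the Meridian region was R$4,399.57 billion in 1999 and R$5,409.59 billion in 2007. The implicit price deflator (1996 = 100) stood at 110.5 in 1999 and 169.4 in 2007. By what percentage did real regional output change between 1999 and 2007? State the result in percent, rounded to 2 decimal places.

-19.79%

Real regional output 1999 = 4399.57 / 1.105 = 3981.51.
Real regional output 2007 = 5409.59 / 1.694 = 3193.38.
Real growth = 3193.38 / 3981.51 − 1 = -0.1979.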